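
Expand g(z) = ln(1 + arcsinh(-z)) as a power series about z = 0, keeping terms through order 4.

Substitute the inner expansion into the outer series and collect powers.
[z^0] = 0;  [z^1] = -1;  [z^2] = -1/2;  [z^3] = -1/6;  [z^4] = -1/12.

-z^4/12 - z^3/6 - z^2/2 - z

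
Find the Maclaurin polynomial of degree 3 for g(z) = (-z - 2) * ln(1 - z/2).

5*z^3/24 + 3*z^2/4 + z

Shift and add copies of the series according to the polynomial's terms.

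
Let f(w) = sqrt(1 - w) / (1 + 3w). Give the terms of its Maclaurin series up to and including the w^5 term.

-71833*w^5/256 + 11971*w^4/128 - 499*w^3/16 + 83*w^2/8 - 7*w/2 + 1

Multiply the two series term by term and collect like powers.
[w^0] = 1;  [w^1] = -7/2;  [w^2] = 83/8;  [w^3] = -499/16;  [w^4] = 11971/128;  [w^5] = -71833/256.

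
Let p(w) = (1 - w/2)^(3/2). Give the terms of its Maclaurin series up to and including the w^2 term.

3*w^2/32 - 3*w/4 + 1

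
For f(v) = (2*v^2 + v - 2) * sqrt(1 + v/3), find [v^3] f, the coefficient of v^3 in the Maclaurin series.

Shift and add copies of the series according to the polynomial's terms.
[v^0] = -2;  [v^1] = 2/3;  [v^2] = 79/36;  [v^3] = 17/54.
So c_3 = f′′′(0)/3! = 17/54.

17/54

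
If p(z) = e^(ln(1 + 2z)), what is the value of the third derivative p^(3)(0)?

Let u equal the inner series; expand the outer function in u and truncate.
From the series, [z^3] p = 0; multiply by 3! = 6 to get 0.

0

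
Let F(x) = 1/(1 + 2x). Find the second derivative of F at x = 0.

8

From the series, [x^2] F = 4; multiply by 2! = 2 to get 8.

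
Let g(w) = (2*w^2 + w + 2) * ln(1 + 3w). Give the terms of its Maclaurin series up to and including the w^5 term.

Shift and add copies of the series according to the polynomial's terms.

1899*w^5/20 - 81*w^4/2 + 39*w^3/2 - 6*w^2 + 6*w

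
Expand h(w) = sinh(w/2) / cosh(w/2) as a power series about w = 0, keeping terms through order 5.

Write the quotient as an unknown series and match coefficients against numerator = denominator · series.
h(0) = 0
h′(0) = 1/2
h′′(0) = 0
h′′′(0) = -1/4
h^(4)(0) = 0
h^(5)(0) = 1/2

w^5/240 - w^3/24 + w/2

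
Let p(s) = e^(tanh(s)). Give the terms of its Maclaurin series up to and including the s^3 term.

Compose series: expand the inner function first, then feed it into the outer expansion.
p(0) = 1
p′(0) = 1
p′′(0) = 1
p′′′(0) = -1
The Taylor polynomial is Σ p^(k)(0)/k! · s^k.

-s^3/6 + s^2/2 + s + 1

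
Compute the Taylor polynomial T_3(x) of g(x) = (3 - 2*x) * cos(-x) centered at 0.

Distribute the polynomial across the series and collect like powers.
g(0) = 3
g′(0) = -2
g′′(0) = -3
g′′′(0) = 6
Then c_k = g^(k)(0)/k! gives each Taylor coefficient.

x^3 - 3*x^2/2 - 2*x + 3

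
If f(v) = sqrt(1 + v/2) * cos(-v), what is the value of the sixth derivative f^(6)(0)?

-5281/4096

Write out both Maclaurin series and multiply, keeping only the needed powers.
The coefficient of v^6 in the expansion is -5281/2949120, so f^(6)(0) = 6! * (-5281/2949120) = -5281/4096.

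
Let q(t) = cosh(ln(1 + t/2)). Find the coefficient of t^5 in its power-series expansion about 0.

-1/64

Plug the Maclaurin series of the inner function into that of the outer and collect terms.
q(0) = 1
q′(0) = 0
q′′(0) = 1/4
q′′′(0) = -3/8
q^(4)(0) = 3/4
q^(5)(0) = -15/8
Dividing each by k! gives the coefficients c_0, ..., c_5.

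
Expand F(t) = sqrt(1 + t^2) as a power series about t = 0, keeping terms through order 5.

-t^4/8 + t^2/2 + 1

F(0) = 1
F′(0) = 0
F′′(0) = 1
F′′′(0) = 0
F^(4)(0) = -3
F^(5)(0) = 0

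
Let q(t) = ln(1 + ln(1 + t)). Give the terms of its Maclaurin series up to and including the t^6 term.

-917*t^6/360 + 19*t^5/10 - 35*t^4/24 + 7*t^3/6 - t^2 + t

Let u equal the inner series; expand the outer function in u and truncate.
q(0) = 0
q′(0) = 1
q′′(0) = -2
q′′′(0) = 7
q^(4)(0) = -35
q^(5)(0) = 228
q^(6)(0) = -1834
Dividing each by k! gives the coefficients c_0, ..., c_6.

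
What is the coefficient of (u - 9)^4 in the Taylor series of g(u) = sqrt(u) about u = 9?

-5/279936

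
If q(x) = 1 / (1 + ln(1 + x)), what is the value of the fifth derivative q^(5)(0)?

Write 1/(1+u) = 1 - u + u^2 - u^3 + ... and substitute the series for u.
The coefficient of x^5 in the expansion is -347/60, so q^(5)(0) = 5! * (-347/60) = -694.

-694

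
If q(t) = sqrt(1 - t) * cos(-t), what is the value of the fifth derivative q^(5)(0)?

-65/32

Write out both Maclaurin series and multiply, keeping only the needed powers.
The coefficient of t^5 in the expansion is -13/768, so q^(5)(0) = 5! * (-13/768) = -65/32.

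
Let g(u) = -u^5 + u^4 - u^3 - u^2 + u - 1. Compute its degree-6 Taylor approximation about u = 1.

-(u - 1)^5 - 4*(u - 1)^4 - 7*(u - 1)^3 - 8*(u - 1)^2 - 5*(u - 1) - 2

g(1) = -2
g′(1) = -5
g′′(1) = -16
g′′′(1) = -42
g^(4)(1) = -96
g^(5)(1) = -120
g^(6)(1) = 0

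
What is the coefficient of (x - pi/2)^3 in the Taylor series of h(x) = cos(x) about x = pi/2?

Use the known series and substitute for the argument.
[(x - pi/2)^0] = 0;  [(x - pi/2)^1] = -1;  [(x - pi/2)^2] = 0;  [(x - pi/2)^3] = 1/6.

1/6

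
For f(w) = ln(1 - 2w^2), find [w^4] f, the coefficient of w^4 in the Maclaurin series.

[w^0] = 0;  [w^1] = 0;  [w^2] = -2;  [w^3] = 0;  [w^4] = -2.

-2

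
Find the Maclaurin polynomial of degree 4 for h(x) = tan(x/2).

x^3/24 + x/2

h(0) = 0
h′(0) = 1/2
h′′(0) = 0
h′′′(0) = 1/4
h^(4)(0) = 0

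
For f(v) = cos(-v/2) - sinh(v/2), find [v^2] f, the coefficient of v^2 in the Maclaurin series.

-1/8

Combine the two series term by term.
f(0) = 1
f′(0) = -1/2
f′′(0) = -1/4
So c_2 = f′′(0)/2! = -1/8.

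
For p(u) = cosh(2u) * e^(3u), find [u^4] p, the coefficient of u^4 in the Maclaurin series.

Take the Cauchy product of the two expansions.
p(0) = 1
p′(0) = 3
p′′(0) = 13
p′′′(0) = 63
p^(4)(0) = 313

313/24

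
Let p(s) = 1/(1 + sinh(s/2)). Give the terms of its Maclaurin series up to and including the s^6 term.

77*s^6/2880 - 181*s^5/3840 + s^4/12 - 7*s^3/48 + s^2/4 - s/2 + 1

Compose series: expand the inner function first, then feed it into the outer expansion.
[s^0] = 1;  [s^1] = -1/2;  [s^2] = 1/4;  [s^3] = -7/48;  [s^4] = 1/12;  [s^5] = -181/3840;  [s^6] = 77/2880.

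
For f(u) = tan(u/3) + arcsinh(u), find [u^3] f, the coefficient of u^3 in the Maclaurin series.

-25/162

Expand each term separately and add.
f(0) = 0
f′(0) = 4/3
f′′(0) = 0
f′′′(0) = -25/27
Then c_k = f^(k)(0)/k! gives each Taylor coefficient.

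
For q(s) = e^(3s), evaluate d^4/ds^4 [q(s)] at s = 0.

81

From the series, [s^4] q = 27/8; multiply by 4! = 24 to get 81.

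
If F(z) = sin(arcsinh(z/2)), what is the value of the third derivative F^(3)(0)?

-1/4

Let u equal the inner series; expand the outer function in u and truncate.
From the series, [z^3] F = -1/24; multiply by 3! = 6 to get -1/4.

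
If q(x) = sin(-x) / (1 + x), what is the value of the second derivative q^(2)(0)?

Multiply the two series term by term and collect like powers.
From the series, [x^2] q = 1; multiply by 2! = 2 to get 2.

2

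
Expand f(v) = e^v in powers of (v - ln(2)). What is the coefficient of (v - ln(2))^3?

1/3

[(v - ln(2))^0] = 2;  [(v - ln(2))^1] = 2;  [(v - ln(2))^2] = 1;  [(v - ln(2))^3] = 1/3.
So c_3 = f′′′(ln(2))/3! = 1/3.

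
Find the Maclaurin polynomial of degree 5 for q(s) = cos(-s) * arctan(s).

49*s^5/120 - 5*s^3/6 + s

Write out both Maclaurin series and multiply, keeping only the needed powers.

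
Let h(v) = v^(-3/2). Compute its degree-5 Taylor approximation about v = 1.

[(v - 1)^0] = 1;  [(v - 1)^1] = -3/2;  [(v - 1)^2] = 15/8;  [(v - 1)^3] = -35/16;  [(v - 1)^4] = 315/128;  [(v - 1)^5] = -693/256.

-693*(v - 1)^5/256 + 315*(v - 1)^4/128 - 35*(v - 1)^3/16 + 15*(v - 1)^2/8 - 3*(v - 1)/2 + 1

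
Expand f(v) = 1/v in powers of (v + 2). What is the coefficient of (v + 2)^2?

f(-2) = -1/2
f′(-2) = -1/4
f′′(-2) = -1/4

-1/8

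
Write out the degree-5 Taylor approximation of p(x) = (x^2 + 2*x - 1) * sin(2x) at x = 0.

-8*x^5/5 - 8*x^4/3 + 10*x^3/3 + 4*x^2 - 2*x

Distribute the polynomial across the series and collect like powers.
[x^0] = 0;  [x^1] = -2;  [x^2] = 4;  [x^3] = 10/3;  [x^4] = -8/3;  [x^5] = -8/5.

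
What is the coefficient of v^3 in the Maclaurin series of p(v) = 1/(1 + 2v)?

[v^0] = 1;  [v^1] = -2;  [v^2] = 4;  [v^3] = -8.

-8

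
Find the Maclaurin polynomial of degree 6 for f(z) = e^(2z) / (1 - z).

Use 1/(1 - r) = Σ r^k on the denominator, then take the Cauchy product.
[z^0] = 1;  [z^1] = 3;  [z^2] = 5;  [z^3] = 19/3;  [z^4] = 7;  [z^5] = 109/15;  [z^6] = 331/45.

331*z^6/45 + 109*z^5/15 + 7*z^4 + 19*z^3/3 + 5*z^2 + 3*z + 1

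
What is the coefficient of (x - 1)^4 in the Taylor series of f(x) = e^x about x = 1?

e/24

[(x - 1)^0] = e;  [(x - 1)^1] = e;  [(x - 1)^2] = e/2;  [(x - 1)^3] = e/6;  [(x - 1)^4] = e/24.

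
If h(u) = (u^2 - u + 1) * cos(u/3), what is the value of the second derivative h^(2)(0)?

Multiply each power in the prefactor through the base expansion.
The coefficient of u^2 in the expansion is 17/18, so h′′(0) = 2! * (17/18) = 17/9.

17/9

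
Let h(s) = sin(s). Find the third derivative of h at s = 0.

-1

From the series, [s^3] h = -1/6; multiply by 3! = 6 to get -1.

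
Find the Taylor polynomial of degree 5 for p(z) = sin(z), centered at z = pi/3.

Apply the Taylor formula c_k = f^(k)(a)/k!.
p(pi/3) = sqrt(3)/2
p′(pi/3) = 1/2
p′′(pi/3) = -sqrt(3)/2
p′′′(pi/3) = -1/2
p^(4)(pi/3) = sqrt(3)/2
p^(5)(pi/3) = 1/2

(z - pi/3)^5/240 + sqrt(3)*(z - pi/3)^4/48 - (z - pi/3)^3/12 - sqrt(3)*(z - pi/3)^2/4 + (z - pi/3)/2 + sqrt(3)/2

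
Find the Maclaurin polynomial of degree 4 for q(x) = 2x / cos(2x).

Write the quotient as an unknown series and match coefficients against numerator = denominator · series.
[x^0] = 0;  [x^1] = 2;  [x^2] = 0;  [x^3] = 4;  [x^4] = 0.

4*x^3 + 2*x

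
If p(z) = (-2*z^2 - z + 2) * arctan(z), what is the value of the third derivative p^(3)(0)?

-16

Shift and add copies of the series according to the polynomial's terms.
From the series, [z^3] p = -8/3; multiply by 3! = 6 to get -16.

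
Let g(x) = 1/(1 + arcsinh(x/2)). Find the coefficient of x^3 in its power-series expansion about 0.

Compose series: expand the inner function first, then feed it into the outer expansion.
g(0) = 1
g′(0) = -1/2
g′′(0) = 1/2
g′′′(0) = -5/8
Then c_k = g^(k)(0)/k! gives each Taylor coefficient.

-5/48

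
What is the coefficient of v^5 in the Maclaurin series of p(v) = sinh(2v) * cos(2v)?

Take the Cauchy product of the two expansions.
p(0) = 0
p′(0) = 2
p′′(0) = 0
p′′′(0) = -16
p^(4)(0) = 0
p^(5)(0) = -128
The Taylor polynomial is Σ p^(k)(0)/k! · v^k.

-16/15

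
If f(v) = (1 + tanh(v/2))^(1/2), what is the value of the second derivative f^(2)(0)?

-1/16

Plug the Maclaurin series of the inner function into that of the outer and collect terms.
The coefficient of v^2 in the expansion is -1/32, so f′′(0) = 2! * (-1/32) = -1/16.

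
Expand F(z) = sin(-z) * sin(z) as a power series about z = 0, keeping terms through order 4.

Write out both Maclaurin series and multiply, keeping only the needed powers.

z^4/3 - z^2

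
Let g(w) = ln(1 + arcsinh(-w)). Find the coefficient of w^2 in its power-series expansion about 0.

-1/2

Let u equal the inner series; expand the outer function in u and truncate.
[w^0] = 0;  [w^1] = -1;  [w^2] = -1/2.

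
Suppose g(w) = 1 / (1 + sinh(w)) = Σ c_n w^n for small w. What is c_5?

-181/120

Use the geometric series for the reciprocal, then substitute.
g(0) = 1
g′(0) = -1
g′′(0) = 2
g′′′(0) = -7
g^(4)(0) = 32
g^(5)(0) = -181
Then c_k = g^(k)(0)/k! gives each Taylor coefficient.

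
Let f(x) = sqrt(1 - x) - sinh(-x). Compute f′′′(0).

Combine the two series term by term.
The coefficient of x^3 in the expansion is 5/48, so f′′′(0) = 3! * (5/48) = 5/8.

5/8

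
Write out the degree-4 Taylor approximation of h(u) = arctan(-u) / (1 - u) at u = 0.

Use 1/(1 - r) = Σ r^k on the denominator, then take the Cauchy product.

-2*u^4/3 - 2*u^3/3 - u^2 - u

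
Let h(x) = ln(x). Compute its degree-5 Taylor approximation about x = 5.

h(5) = ln(5)
h′(5) = 1/5
h′′(5) = -1/25
h′′′(5) = 2/125
h^(4)(5) = -6/625
h^(5)(5) = 24/3125

(x - 5)^5/15625 - (x - 5)^4/2500 + (x - 5)^3/375 - (x - 5)^2/50 + (x - 5)/5 + ln(5)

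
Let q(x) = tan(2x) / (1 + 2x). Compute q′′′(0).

Expand each factor separately, then convolve coefficients.
From the series, [x^3] q = 32/3; multiply by 3! = 6 to get 64.

64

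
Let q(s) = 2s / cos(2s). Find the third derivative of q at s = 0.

Write the quotient as an unknown series and match coefficients against numerator = denominator · series.
The coefficient of s^3 in the expansion is 4, so q′′′(0) = 3! * (4) = 24.

24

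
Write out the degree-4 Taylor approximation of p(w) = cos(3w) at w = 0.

27*w^4/8 - 9*w^2/2 + 1

p(0) = 1
p′(0) = 0
p′′(0) = -9
p′′′(0) = 0
p^(4)(0) = 81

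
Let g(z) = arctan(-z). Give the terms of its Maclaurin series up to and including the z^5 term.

-z^5/5 + z^3/3 - z

Use the known series and substitute for the argument.
g(0) = 0
g′(0) = -1
g′′(0) = 0
g′′′(0) = 2
g^(4)(0) = 0
g^(5)(0) = -24
The Taylor polynomial is Σ g^(k)(0)/k! · z^k.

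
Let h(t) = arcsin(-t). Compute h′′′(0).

-1

Apply the Taylor formula c_k = f^(k)(a)/k!.
The coefficient of t^3 in the expansion is -1/6, so h′′′(0) = 3! * (-1/6) = -1.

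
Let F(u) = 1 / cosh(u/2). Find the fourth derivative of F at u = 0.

Divide the numerator series by the denominator series (power-series long division).
The coefficient of u^4 in the expansion is 5/384, so F^(4)(0) = 4! * (5/384) = 5/16.

5/16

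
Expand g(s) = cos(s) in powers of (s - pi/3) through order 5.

g(pi/3) = 1/2
g′(pi/3) = -sqrt(3)/2
g′′(pi/3) = -1/2
g′′′(pi/3) = sqrt(3)/2
g^(4)(pi/3) = 1/2
g^(5)(pi/3) = -sqrt(3)/2
Dividing each by k! gives the coefficients c_0, ..., c_5.

-sqrt(3)*(s - pi/3)^5/240 + (s - pi/3)^4/48 + sqrt(3)*(s - pi/3)^3/12 - (s - pi/3)^2/4 - sqrt(3)*(s - pi/3)/2 + 1/2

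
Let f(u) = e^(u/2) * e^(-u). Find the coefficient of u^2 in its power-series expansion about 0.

Write out both Maclaurin series and multiply, keeping only the needed powers.
f(0) = 1
f′(0) = -1/2
f′′(0) = 1/4

1/8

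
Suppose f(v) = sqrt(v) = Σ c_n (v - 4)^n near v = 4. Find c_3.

Use the known series and substitute for the argument.
f(4) = 2
f′(4) = 1/4
f′′(4) = -1/32
f′′′(4) = 3/256

1/512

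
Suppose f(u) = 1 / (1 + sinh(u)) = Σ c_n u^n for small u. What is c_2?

Write 1/(1+u) = 1 - u + u^2 - u^3 + ... and substitute the series for u.

1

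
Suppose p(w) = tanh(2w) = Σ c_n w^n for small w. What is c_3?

-8/3

[w^0] = 0;  [w^1] = 2;  [w^2] = 0;  [w^3] = -8/3.
So c_3 = p′′′(0)/3! = -8/3.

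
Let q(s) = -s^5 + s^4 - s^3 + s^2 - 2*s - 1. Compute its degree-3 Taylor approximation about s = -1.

-15*(s + 1)^3 + 20*(s + 1)^2 - 16*(s + 1) + 5

Compute the successive derivatives at the expansion point and divide by k!.
q(-1) = 5
q′(-1) = -16
q′′(-1) = 40
q′′′(-1) = -90
Then c_k = q^(k)(-1)/k! gives each Taylor coefficient.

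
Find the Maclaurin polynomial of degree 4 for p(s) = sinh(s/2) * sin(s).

-s^4/16 + s^2/2

Expand each factor separately, then convolve coefficients.
p(0) = 0
p′(0) = 0
p′′(0) = 1
p′′′(0) = 0
p^(4)(0) = -3/2
The Taylor polynomial is Σ p^(k)(0)/k! · s^k.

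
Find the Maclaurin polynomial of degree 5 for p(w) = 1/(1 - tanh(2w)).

64*w^5/15 + 16*w^4/3 + 16*w^3/3 + 4*w^2 + 2*w + 1

Compose series: expand the inner function first, then feed it into the outer expansion.
[w^0] = 1;  [w^1] = 2;  [w^2] = 4;  [w^3] = 16/3;  [w^4] = 16/3;  [w^5] = 64/15.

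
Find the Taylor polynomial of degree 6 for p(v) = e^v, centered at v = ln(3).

p(ln(3)) = 3
p′(ln(3)) = 3
p′′(ln(3)) = 3
p′′′(ln(3)) = 3
p^(4)(ln(3)) = 3
p^(5)(ln(3)) = 3
p^(6)(ln(3)) = 3
Dividing each by k! gives the coefficients c_0, ..., c_6.

(v - ln(3))^6/240 + (v - ln(3))^5/40 + (v - ln(3))^4/8 + (v - ln(3))^3/2 + 3*(v - ln(3))^2/2 + 3*(v - ln(3)) + 3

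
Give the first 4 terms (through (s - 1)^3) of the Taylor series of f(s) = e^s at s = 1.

f(1) = e
f′(1) = e
f′′(1) = e
f′′′(1) = e
Then c_k = f^(k)(1)/k! gives each Taylor coefficient.

e*(s - 1)^3/6 + e*(s - 1)^2/2 + e*(s - 1) + e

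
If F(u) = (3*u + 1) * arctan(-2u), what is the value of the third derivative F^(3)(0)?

16

Distribute the polynomial across the series and collect like powers.
The coefficient of u^3 in the expansion is 8/3, so F′′′(0) = 3! * (8/3) = 16.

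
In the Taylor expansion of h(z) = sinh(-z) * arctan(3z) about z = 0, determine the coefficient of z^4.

17/2

Expand each factor separately, then convolve coefficients.
h(0) = 0
h′(0) = 0
h′′(0) = -6
h′′′(0) = 0
h^(4)(0) = 204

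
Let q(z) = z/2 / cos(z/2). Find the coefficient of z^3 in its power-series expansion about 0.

1/16

Invert the denominator's series and multiply.
q(0) = 0
q′(0) = 1/2
q′′(0) = 0
q′′′(0) = 3/8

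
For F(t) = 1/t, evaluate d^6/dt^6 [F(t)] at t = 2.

45/8

The coefficient of (t - 2)^6 in the expansion is 1/128, so F^(6)(2) = 6! * (1/128) = 45/8.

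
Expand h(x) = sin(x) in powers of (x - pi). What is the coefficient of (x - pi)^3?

Compute the successive derivatives at the expansion point and divide by k!.
[(x - pi)^0] = 0;  [(x - pi)^1] = -1;  [(x - pi)^2] = 0;  [(x - pi)^3] = 1/6.

1/6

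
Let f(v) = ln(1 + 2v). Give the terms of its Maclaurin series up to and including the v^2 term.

-2*v^2 + 2*v

f(0) = 0
f′(0) = 2
f′′(0) = -4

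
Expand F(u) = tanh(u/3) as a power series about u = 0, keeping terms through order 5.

2*u^5/3645 - u^3/81 + u/3

F(0) = 0
F′(0) = 1/3
F′′(0) = 0
F′′′(0) = -2/27
F^(4)(0) = 0
F^(5)(0) = 16/243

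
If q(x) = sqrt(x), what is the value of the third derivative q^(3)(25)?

3/25000

Compute the successive derivatives at the expansion point and divide by k!.
The coefficient of (x - 25)^3 in the expansion is 1/50000, so q′′′(25) = 3! * (1/50000) = 3/25000.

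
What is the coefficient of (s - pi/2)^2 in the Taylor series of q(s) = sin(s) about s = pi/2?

[(s - pi/2)^0] = 1;  [(s - pi/2)^1] = 0;  [(s - pi/2)^2] = -1/2.

-1/2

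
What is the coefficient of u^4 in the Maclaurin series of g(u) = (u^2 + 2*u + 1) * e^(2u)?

Distribute the polynomial across the series and collect like powers.
[u^0] = 1;  [u^1] = 4;  [u^2] = 7;  [u^3] = 22/3;  [u^4] = 16/3.

16/3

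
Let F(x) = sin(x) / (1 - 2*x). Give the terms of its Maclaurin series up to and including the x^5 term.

1841*x^5/120 + 23*x^4/3 + 23*x^3/6 + 2*x^2 + x

Multiply the numerator's expansion by the denominator's geometric series.
F(0) = 0
F′(0) = 1
F′′(0) = 4
F′′′(0) = 23
F^(4)(0) = 184
F^(5)(0) = 1841
Then c_k = F^(k)(0)/k! gives each Taylor coefficient.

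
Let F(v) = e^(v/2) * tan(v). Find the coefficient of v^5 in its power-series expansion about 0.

341/1920

Take the Cauchy product of the two expansions.
F(0) = 0
F′(0) = 1
F′′(0) = 1
F′′′(0) = 11/4
F^(4)(0) = 9/2
F^(5)(0) = 341/16
So c_5 = F^(5)(0)/5! = 341/1920.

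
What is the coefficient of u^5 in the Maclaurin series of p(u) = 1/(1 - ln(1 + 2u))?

56/15

Compose series: expand the inner function first, then feed it into the outer expansion.
p(0) = 1
p′(0) = 2
p′′(0) = 4
p′′′(0) = 16
p^(4)(0) = 64
p^(5)(0) = 448
So c_5 = p^(5)(0)/5! = 56/15.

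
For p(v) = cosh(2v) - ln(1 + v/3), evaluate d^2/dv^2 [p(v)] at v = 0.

37/9

Expand each term separately and add.
The coefficient of v^2 in the expansion is 37/18, so p′′(0) = 2! * (37/18) = 37/9.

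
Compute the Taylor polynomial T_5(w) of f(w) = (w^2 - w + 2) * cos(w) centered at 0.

-w^5/24 - 5*w^4/12 + w^3/2 - w + 2

Shift and add copies of the series according to the polynomial's terms.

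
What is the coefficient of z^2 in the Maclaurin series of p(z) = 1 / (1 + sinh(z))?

Write 1/(1+u) = 1 - u + u^2 - u^3 + ... and substitute the series for u.

1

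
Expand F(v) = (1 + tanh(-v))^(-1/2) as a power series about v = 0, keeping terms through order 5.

v^5/3840 + 3*v^4/128 + 7*v^3/48 + 3*v^2/8 + v/2 + 1

Plug the Maclaurin series of the inner function into that of the outer and collect terms.
[v^0] = 1;  [v^1] = 1/2;  [v^2] = 3/8;  [v^3] = 7/48;  [v^4] = 3/128;  [v^5] = 1/3840.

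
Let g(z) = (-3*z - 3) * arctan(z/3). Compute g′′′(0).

2/9

Shift and add copies of the series according to the polynomial's terms.
The coefficient of z^3 in the expansion is 1/27, so g′′′(0) = 3! * (1/27) = 2/9.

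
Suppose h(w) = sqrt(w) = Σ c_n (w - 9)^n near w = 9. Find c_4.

Differentiate repeatedly and evaluate at the center.
[(w - 9)^0] = 3;  [(w - 9)^1] = 1/6;  [(w - 9)^2] = -1/216;  [(w - 9)^3] = 1/3888;  [(w - 9)^4] = -5/279936.

-5/279936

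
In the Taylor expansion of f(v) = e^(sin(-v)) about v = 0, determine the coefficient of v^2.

1/2

Plug the Maclaurin series of the inner function into that of the outer and collect terms.
So c_2 = f′′(0)/2! = 1/2.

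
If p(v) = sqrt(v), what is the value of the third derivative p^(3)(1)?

3/8

The coefficient of (v - 1)^3 in the expansion is 1/16, so p′′′(1) = 3! * (1/16) = 3/8.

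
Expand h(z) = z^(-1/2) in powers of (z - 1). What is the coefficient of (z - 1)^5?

-63/256

h(1) = 1
h′(1) = -1/2
h′′(1) = 3/4
h′′′(1) = -15/8
h^(4)(1) = 105/16
h^(5)(1) = -945/32
Dividing each by k! gives the coefficients c_0, ..., c_5.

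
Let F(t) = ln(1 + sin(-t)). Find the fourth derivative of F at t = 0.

-2

Compose series: expand the inner function first, then feed it into the outer expansion.
From the series, [t^4] F = -1/12; multiply by 4! = 24 to get -2.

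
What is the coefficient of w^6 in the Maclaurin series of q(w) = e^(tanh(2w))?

388/45

Plug the Maclaurin series of the inner function into that of the outer and collect terms.
So c_6 = q^(6)(0)/6! = 388/45.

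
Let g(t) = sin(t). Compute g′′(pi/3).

-sqrt(3)/2

Apply the Taylor formula c_k = f^(k)(a)/k!.
The coefficient of (t - pi/3)^2 in the expansion is -sqrt(3)/4, so g′′(pi/3) = 2! * (-sqrt(3)/4) = -sqrt(3)/2.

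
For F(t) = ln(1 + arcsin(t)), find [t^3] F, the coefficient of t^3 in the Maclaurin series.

Let u equal the inner series; expand the outer function in u and truncate.
F(0) = 0
F′(0) = 1
F′′(0) = -1
F′′′(0) = 3
So c_3 = F′′′(0)/3! = 1/2.

1/2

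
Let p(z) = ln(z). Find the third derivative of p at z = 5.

2/125

Differentiate repeatedly and evaluate at the center.
From the series, [(z - 5)^3] p = 1/375; multiply by 3! = 6 to get 2/125.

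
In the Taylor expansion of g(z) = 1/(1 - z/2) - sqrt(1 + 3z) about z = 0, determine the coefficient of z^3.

-25/16

Combine the two series term by term.
g(0) = 0
g′(0) = -1
g′′(0) = 11/4
g′′′(0) = -75/8
Dividing each by k! gives the coefficients c_0, ..., c_3.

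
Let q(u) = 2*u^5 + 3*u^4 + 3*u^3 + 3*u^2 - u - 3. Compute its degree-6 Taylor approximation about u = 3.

q(3) = 831
q′(3) = 1232
q′′(3) = 1464
q′′′(3) = 1314
q^(4)(3) = 792
q^(5)(3) = 240
q^(6)(3) = 0
The Taylor polynomial is Σ q^(k)(3)/k! · (u - 3)^k.

2*(u - 3)^5 + 33*(u - 3)^4 + 219*(u - 3)^3 + 732*(u - 3)^2 + 1232*(u - 3) + 831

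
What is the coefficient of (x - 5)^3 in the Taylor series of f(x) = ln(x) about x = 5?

f(5) = ln(5)
f′(5) = 1/5
f′′(5) = -1/25
f′′′(5) = 2/125
So c_3 = f′′′(5)/3! = 1/375.

1/375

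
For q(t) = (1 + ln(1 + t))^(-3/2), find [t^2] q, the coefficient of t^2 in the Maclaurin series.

21/8

Let u equal the inner series; expand the outer function in u and truncate.
[t^0] = 1;  [t^1] = -3/2;  [t^2] = 21/8.
So c_2 = q′′(0)/2! = 21/8.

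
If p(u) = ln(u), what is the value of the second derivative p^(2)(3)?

-1/9

The coefficient of (u - 3)^2 in the expansion is -1/18, so p′′(3) = 2! * (-1/18) = -1/9.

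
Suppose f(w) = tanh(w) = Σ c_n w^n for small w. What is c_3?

-1/3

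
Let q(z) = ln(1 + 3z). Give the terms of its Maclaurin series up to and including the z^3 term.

[z^0] = 0;  [z^1] = 3;  [z^2] = -9/2;  [z^3] = 9.

9*z^3 - 9*z^2/2 + 3*z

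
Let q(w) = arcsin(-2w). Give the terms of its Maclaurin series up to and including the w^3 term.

-4*w^3/3 - 2*w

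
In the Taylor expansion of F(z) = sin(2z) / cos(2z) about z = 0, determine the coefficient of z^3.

Write the quotient as an unknown series and match coefficients against numerator = denominator · series.
[z^0] = 0;  [z^1] = 2;  [z^2] = 0;  [z^3] = 8/3.

8/3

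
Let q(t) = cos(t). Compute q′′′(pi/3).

The coefficient of (t - pi/3)^3 in the expansion is sqrt(3)/12, so q′′′(pi/3) = 3! * (sqrt(3)/12) = sqrt(3)/2.

sqrt(3)/2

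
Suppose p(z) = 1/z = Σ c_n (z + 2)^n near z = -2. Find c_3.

-1/16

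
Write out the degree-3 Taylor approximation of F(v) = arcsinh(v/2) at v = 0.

F(0) = 0
F′(0) = 1/2
F′′(0) = 0
F′′′(0) = -1/8

-v^3/48 + v/2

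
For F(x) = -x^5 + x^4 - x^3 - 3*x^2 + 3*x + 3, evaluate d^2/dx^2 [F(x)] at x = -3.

660

Apply the Taylor formula c_k = f^(k)(a)/k!.
From the series, [(x + 3)^2] F = 330; multiply by 2! = 2 to get 660.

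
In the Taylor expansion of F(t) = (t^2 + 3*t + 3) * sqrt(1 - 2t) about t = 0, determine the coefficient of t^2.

-7/2

Shift and add copies of the series according to the polynomial's terms.
F(0) = 3
F′(0) = 0
F′′(0) = -7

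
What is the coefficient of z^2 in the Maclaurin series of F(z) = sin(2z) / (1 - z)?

Take the Cauchy product of the two expansions.
F(0) = 0
F′(0) = 2
F′′(0) = 4

2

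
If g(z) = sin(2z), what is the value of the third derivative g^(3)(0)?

-8

From the series, [z^3] g = -4/3; multiply by 3! = 6 to get -8.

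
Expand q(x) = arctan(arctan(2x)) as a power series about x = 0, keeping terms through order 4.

-16*x^3/3 + 2*x

Plug the Maclaurin series of the inner function into that of the outer and collect terms.
q(0) = 0
q′(0) = 2
q′′(0) = 0
q′′′(0) = -32
q^(4)(0) = 0
Dividing each by k! gives the coefficients c_0, ..., c_4.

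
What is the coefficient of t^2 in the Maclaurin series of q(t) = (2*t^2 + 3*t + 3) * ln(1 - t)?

Distribute the polynomial across the series and collect like powers.
q(0) = 0
q′(0) = -3
q′′(0) = -9
The Taylor polynomial is Σ q^(k)(0)/k! · t^k.

-9/2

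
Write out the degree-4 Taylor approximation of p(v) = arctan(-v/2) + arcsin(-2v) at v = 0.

Add the two expansions coefficient-wise.
[v^0] = 0;  [v^1] = -5/2;  [v^2] = 0;  [v^3] = -31/24;  [v^4] = 0.

-31*v^3/24 - 5*v/2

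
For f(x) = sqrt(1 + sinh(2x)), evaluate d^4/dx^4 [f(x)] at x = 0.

-31

Compose series: expand the inner function first, then feed it into the outer expansion.
From the series, [x^4] f = -31/24; multiply by 4! = 24 to get -31.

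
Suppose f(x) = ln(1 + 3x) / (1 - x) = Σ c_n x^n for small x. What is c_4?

-51/4

Take the Cauchy product of the two expansions.
f(0) = 0
f′(0) = 3
f′′(0) = -3
f′′′(0) = 45
f^(4)(0) = -306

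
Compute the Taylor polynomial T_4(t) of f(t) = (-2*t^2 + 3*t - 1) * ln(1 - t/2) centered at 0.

9*t^4/64 + 2*t^3/3 - 11*t^2/8 + t/2

Shift and add copies of the series according to the polynomial's terms.
f(0) = 0
f′(0) = 1/2
f′′(0) = -11/4
f′′′(0) = 4
f^(4)(0) = 27/8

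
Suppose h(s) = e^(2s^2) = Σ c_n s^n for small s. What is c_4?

2

[s^0] = 1;  [s^1] = 0;  [s^2] = 2;  [s^3] = 0;  [s^4] = 2.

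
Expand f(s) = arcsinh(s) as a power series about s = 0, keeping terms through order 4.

-s^3/6 + s

Compute the successive derivatives at the expansion point and divide by k!.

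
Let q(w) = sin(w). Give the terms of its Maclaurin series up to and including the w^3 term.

Apply the Taylor formula c_k = f^(k)(a)/k!.
q(0) = 0
q′(0) = 1
q′′(0) = 0
q′′′(0) = -1
The Taylor polynomial is Σ q^(k)(0)/k! · w^k.

-w^3/6 + w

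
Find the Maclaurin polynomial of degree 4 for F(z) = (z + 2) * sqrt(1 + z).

-z^4/64 + z^2/4 + 2*z + 2

Shift and add copies of the series according to the polynomial's terms.
F(0) = 2
F′(0) = 2
F′′(0) = 1/2
F′′′(0) = 0
F^(4)(0) = -3/8
Then c_k = F^(k)(0)/k! gives each Taylor coefficient.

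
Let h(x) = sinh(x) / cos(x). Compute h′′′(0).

Divide the numerator series by the denominator series (power-series long division).
The coefficient of x^3 in the expansion is 2/3, so h′′′(0) = 3! * (2/3) = 4.

4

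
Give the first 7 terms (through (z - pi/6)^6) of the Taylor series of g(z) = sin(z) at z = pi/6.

-(z - pi/6)^6/1440 + sqrt(3)*(z - pi/6)^5/240 + (z - pi/6)^4/48 - sqrt(3)*(z - pi/6)^3/12 - (z - pi/6)^2/4 + sqrt(3)*(z - pi/6)/2 + 1/2

g(pi/6) = 1/2
g′(pi/6) = sqrt(3)/2
g′′(pi/6) = -1/2
g′′′(pi/6) = -sqrt(3)/2
g^(4)(pi/6) = 1/2
g^(5)(pi/6) = sqrt(3)/2
g^(6)(pi/6) = -1/2
Dividing each by k! gives the coefficients c_0, ..., c_6.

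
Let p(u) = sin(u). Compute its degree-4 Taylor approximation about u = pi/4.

Compute the successive derivatives at the expansion point and divide by k!.
p(pi/4) = sqrt(2)/2
p′(pi/4) = sqrt(2)/2
p′′(pi/4) = -sqrt(2)/2
p′′′(pi/4) = -sqrt(2)/2
p^(4)(pi/4) = sqrt(2)/2
Dividing each by k! gives the coefficients c_0, ..., c_4.

sqrt(2)*(u - pi/4)^4/48 - sqrt(2)*(u - pi/4)^3/12 - sqrt(2)*(u - pi/4)^2/4 + sqrt(2)*(u - pi/4)/2 + sqrt(2)/2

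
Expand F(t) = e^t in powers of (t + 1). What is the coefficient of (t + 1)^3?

Compute the successive derivatives at the expansion point and divide by k!.

e^(-1)/6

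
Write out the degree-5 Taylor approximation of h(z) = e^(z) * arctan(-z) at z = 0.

Write out both Maclaurin series and multiply, keeping only the needed powers.
h(0) = 0
h′(0) = -1
h′′(0) = -2
h′′′(0) = -1
h^(4)(0) = 4
h^(5)(0) = -9
The Taylor polynomial is Σ h^(k)(0)/k! · z^k.

-3*z^5/40 + z^4/6 - z^3/6 - z^2 - z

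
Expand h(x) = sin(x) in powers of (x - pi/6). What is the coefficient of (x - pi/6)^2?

h(pi/6) = 1/2
h′(pi/6) = sqrt(3)/2
h′′(pi/6) = -1/2
Dividing each by k! gives the coefficients c_0, ..., c_2.

-1/4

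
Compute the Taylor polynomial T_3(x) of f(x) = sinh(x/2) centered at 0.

x^3/48 + x/2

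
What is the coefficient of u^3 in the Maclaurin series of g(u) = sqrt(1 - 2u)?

[u^0] = 1;  [u^1] = -1;  [u^2] = -1/2;  [u^3] = -1/2.

-1/2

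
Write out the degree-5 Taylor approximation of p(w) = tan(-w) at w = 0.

-2*w^5/15 - w^3/3 - w

Compute the successive derivatives at the expansion point and divide by k!.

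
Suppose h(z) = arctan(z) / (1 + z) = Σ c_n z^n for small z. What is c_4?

Multiply the two series term by term and collect like powers.
h(0) = 0
h′(0) = 1
h′′(0) = -2
h′′′(0) = 4
h^(4)(0) = -16
Dividing each by k! gives the coefficients c_0, ..., c_4.

-2/3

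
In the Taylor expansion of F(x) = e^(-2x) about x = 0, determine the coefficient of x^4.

2/3

Apply the Taylor formula c_k = f^(k)(a)/k!.
F(0) = 1
F′(0) = -2
F′′(0) = 4
F′′′(0) = -8
F^(4)(0) = 16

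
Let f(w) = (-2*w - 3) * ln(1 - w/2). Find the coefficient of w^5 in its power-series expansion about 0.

1/20

Shift and add copies of the series according to the polynomial's terms.
[w^0] = 0;  [w^1] = 3/2;  [w^2] = 11/8;  [w^3] = 3/8;  [w^4] = 25/192;  [w^5] = 1/20.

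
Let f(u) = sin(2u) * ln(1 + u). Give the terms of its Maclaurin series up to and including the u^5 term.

Write out both Maclaurin series and multiply, keeping only the needed powers.
f(0) = 0
f′(0) = 0
f′′(0) = 4
f′′′(0) = -6
f^(4)(0) = -16
f^(5)(0) = 20

u^5/6 - 2*u^4/3 - u^3 + 2*u^2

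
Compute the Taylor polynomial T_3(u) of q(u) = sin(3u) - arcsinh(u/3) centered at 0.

-364*u^3/81 + 8*u/3

Add the two expansions coefficient-wise.
[u^0] = 0;  [u^1] = 8/3;  [u^2] = 0;  [u^3] = -364/81.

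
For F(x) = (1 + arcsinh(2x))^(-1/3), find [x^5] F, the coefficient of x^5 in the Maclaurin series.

Substitute the inner expansion into the outer series and collect powers.
F(0) = 1
F′(0) = -2/3
F′′(0) = 16/9
F′′′(0) = -152/27
F^(4)(0) = 2176/81
F^(5)(0) = -59168/243

-7396/3645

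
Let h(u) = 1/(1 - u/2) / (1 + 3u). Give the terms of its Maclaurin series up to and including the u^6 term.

Expand each factor separately, then convolve coefficients.
[u^0] = 1;  [u^1] = -5/2;  [u^2] = 31/4;  [u^3] = -185/8;  [u^4] = 1111/16;  [u^5] = -6665/32;  [u^6] = 39991/64.

39991*u^6/64 - 6665*u^5/32 + 1111*u^4/16 - 185*u^3/8 + 31*u^2/4 - 5*u/2 + 1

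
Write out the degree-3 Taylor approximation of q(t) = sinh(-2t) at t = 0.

-4*t^3/3 - 2*t

q(0) = 0
q′(0) = -2
q′′(0) = 0
q′′′(0) = -8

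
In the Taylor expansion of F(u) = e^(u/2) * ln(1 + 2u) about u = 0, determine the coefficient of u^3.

Multiply the two series term by term and collect like powers.

23/12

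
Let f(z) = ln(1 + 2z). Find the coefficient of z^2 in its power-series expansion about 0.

-2

Apply the Taylor formula c_k = f^(k)(a)/k!.
f(0) = 0
f′(0) = 2
f′′(0) = -4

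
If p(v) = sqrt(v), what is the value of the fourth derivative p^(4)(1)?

-15/16

The coefficient of (v - 1)^4 in the expansion is -5/128, so p^(4)(1) = 4! * (-5/128) = -15/16.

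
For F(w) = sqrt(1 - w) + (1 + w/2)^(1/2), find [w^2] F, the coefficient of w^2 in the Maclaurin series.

Combine the two series term by term.
F(0) = 2
F′(0) = -1/4
F′′(0) = -5/16

-5/32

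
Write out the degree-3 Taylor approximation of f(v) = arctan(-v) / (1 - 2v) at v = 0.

Take the Cauchy product of the two expansions.
f(0) = 0
f′(0) = -1
f′′(0) = -4
f′′′(0) = -22
Dividing each by k! gives the coefficients c_0, ..., c_3.

-11*v^3/3 - 2*v^2 - v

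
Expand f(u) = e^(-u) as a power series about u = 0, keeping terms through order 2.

u^2/2 - u + 1

f(0) = 1
f′(0) = -1
f′′(0) = 1
Dividing each by k! gives the coefficients c_0, ..., c_2.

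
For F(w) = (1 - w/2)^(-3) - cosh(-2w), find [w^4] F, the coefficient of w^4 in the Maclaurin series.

Expand each term separately and add.

13/48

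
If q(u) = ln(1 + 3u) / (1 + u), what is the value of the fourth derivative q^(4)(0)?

-882

Take the Cauchy product of the two expansions.
The coefficient of u^4 in the expansion is -147/4, so q^(4)(0) = 4! * (-147/4) = -882.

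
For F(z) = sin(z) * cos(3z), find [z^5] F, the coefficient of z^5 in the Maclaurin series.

62/15

Take the Cauchy product of the two expansions.
F(0) = 0
F′(0) = 1
F′′(0) = 0
F′′′(0) = -28
F^(4)(0) = 0
F^(5)(0) = 496
So c_5 = F^(5)(0)/5! = 62/15.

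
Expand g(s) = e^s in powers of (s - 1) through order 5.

e*(s - 1)^5/120 + e*(s - 1)^4/24 + e*(s - 1)^3/6 + e*(s - 1)^2/2 + e*(s - 1) + e

Apply the Taylor formula c_k = f^(k)(a)/k!.
g(1) = e
g′(1) = e
g′′(1) = e
g′′′(1) = e
g^(4)(1) = e
g^(5)(1) = e
Dividing each by k! gives the coefficients c_0, ..., c_5.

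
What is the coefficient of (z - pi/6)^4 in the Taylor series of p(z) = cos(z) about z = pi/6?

sqrt(3)/48

p(pi/6) = sqrt(3)/2
p′(pi/6) = -1/2
p′′(pi/6) = -sqrt(3)/2
p′′′(pi/6) = 1/2
p^(4)(pi/6) = sqrt(3)/2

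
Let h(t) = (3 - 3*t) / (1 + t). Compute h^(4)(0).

144

Distribute the polynomial across the series and collect like powers.
The coefficient of t^4 in the expansion is 6, so h^(4)(0) = 4! * (6) = 144.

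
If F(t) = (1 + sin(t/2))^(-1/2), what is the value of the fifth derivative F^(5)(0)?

-361/1024

Compose series: expand the inner function first, then feed it into the outer expansion.
The coefficient of t^5 in the expansion is -361/122880, so F^(5)(0) = 5! * (-361/122880) = -361/1024.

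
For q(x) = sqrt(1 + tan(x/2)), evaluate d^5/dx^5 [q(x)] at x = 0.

Substitute the inner expansion into the outer series and collect powers.
The coefficient of x^5 in the expansion is 601/122880, so q^(5)(0) = 5! * (601/122880) = 601/1024.

601/1024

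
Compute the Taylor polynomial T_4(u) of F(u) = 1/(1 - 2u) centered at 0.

16*u^4 + 8*u^3 + 4*u^2 + 2*u + 1

F(0) = 1
F′(0) = 2
F′′(0) = 8
F′′′(0) = 48
F^(4)(0) = 384
Then c_k = F^(k)(0)/k! gives each Taylor coefficient.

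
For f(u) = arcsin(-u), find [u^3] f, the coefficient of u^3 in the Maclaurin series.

-1/6

Differentiate repeatedly and evaluate at the center.
[u^0] = 0;  [u^1] = -1;  [u^2] = 0;  [u^3] = -1/6.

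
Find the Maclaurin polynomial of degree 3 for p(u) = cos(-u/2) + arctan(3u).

Add the two expansions coefficient-wise.
p(0) = 1
p′(0) = 3
p′′(0) = -1/4
p′′′(0) = -54
The Taylor polynomial is Σ p^(k)(0)/k! · u^k.

-9*u^3 - u^2/8 + 3*u + 1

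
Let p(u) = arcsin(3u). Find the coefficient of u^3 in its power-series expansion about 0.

p(0) = 0
p′(0) = 3
p′′(0) = 0
p′′′(0) = 27
So c_3 = p′′′(0)/3! = 9/2.

9/2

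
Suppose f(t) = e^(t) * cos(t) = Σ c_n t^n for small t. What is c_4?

-1/6

Take the Cauchy product of the two expansions.
So c_4 = f^(4)(0)/4! = -1/6.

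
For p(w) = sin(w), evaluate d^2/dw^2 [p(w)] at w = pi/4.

-sqrt(2)/2

The coefficient of (w - pi/4)^2 in the expansion is -sqrt(2)/4, so p′′(pi/4) = 2! * (-sqrt(2)/4) = -sqrt(2)/2.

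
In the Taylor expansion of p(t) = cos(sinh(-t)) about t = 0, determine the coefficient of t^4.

-1/8

Let u equal the inner series; expand the outer function in u and truncate.
So c_4 = p^(4)(0)/4! = -1/8.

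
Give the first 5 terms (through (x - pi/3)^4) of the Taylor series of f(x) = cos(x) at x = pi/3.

Compute the successive derivatives at the expansion point and divide by k!.

(x - pi/3)^4/48 + sqrt(3)*(x - pi/3)^3/12 - (x - pi/3)^2/4 - sqrt(3)*(x - pi/3)/2 + 1/2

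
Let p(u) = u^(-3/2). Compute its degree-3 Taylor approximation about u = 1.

-35*(u - 1)^3/16 + 15*(u - 1)^2/8 - 3*(u - 1)/2 + 1

p(1) = 1
p′(1) = -3/2
p′′(1) = 15/4
p′′′(1) = -105/8
Dividing each by k! gives the coefficients c_0, ..., c_3.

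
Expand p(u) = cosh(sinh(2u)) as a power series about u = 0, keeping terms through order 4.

Compose series: expand the inner function first, then feed it into the outer expansion.
p(0) = 1
p′(0) = 0
p′′(0) = 4
p′′′(0) = 0
p^(4)(0) = 80

10*u^4/3 + 2*u^2 + 1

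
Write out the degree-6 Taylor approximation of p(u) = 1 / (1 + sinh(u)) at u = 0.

77*u^6/45 - 181*u^5/120 + 4*u^4/3 - 7*u^3/6 + u^2 - u + 1

Use the geometric series for the reciprocal, then substitute.
[u^0] = 1;  [u^1] = -1;  [u^2] = 1;  [u^3] = -7/6;  [u^4] = 4/3;  [u^5] = -181/120;  [u^6] = 77/45.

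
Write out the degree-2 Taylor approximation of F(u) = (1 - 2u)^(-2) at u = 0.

Use the known series and substitute for the argument.

12*u^2 + 4*u + 1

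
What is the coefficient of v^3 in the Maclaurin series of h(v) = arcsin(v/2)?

[v^0] = 0;  [v^1] = 1/2;  [v^2] = 0;  [v^3] = 1/48.
So c_3 = h′′′(0)/3! = 1/48.

1/48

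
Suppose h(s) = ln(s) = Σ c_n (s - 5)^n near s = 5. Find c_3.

1/375

[(s - 5)^0] = ln(5);  [(s - 5)^1] = 1/5;  [(s - 5)^2] = -1/50;  [(s - 5)^3] = 1/375.
So c_3 = h′′′(5)/3! = 1/375.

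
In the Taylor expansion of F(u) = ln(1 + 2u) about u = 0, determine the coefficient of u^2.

F(0) = 0
F′(0) = 2
F′′(0) = -4

-2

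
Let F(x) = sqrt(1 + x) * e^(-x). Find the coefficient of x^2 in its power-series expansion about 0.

-1/8

Multiply the two series term by term and collect like powers.
[x^0] = 1;  [x^1] = -1/2;  [x^2] = -1/8.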